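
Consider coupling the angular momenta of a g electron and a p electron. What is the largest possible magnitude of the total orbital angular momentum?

|L_tot|_max = √30 ℏ ≈ 5.477ℏ

L runs from |4 − 1| = 3 to 4 + 1 = 5.
L ∈ {3, 4, 5}.
The largest magnitude corresponds to L = 5: |L_tot| = ℏ√(5·6) = √30 ℏ.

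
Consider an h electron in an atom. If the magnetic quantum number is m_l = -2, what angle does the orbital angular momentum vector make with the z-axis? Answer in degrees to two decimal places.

The letter h corresponds to l = 5.
|L|² = l(l+1)ℏ² = 30ℏ², so |L| = √30 ℏ.
L_z = m_l ℏ = −2ℏ.
cos θ = L_z/|L| = -2/√30, so θ ≈ 111.42°.

θ ≈ 111.42°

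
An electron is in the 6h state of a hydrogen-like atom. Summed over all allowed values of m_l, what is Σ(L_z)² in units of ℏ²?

For 6h, l = 5.
m_l ∈ {-5, -4, -3, -2, -1, 0, 1, 2, 3, 4, 5}.
Σ m_l² = l(l+1)(2l+1)/3 = 5·6·11/3 = 110.

Σ(L_z)² = 110 ℏ²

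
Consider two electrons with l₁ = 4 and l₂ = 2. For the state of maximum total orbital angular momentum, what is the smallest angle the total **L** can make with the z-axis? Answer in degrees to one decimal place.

θ_min ≈ 22.2°

By the triangle rule, |l₁ − l₂| ≤ L ≤ l₁ + l₂.
So L can be 2, 3, 4, 5, 6.
The maximum is L = 6, with |L_tot| = ℏ√(6·7) = √42 ℏ.
The minimum angle with z is arccos(6/√42) ≈ 22.2°.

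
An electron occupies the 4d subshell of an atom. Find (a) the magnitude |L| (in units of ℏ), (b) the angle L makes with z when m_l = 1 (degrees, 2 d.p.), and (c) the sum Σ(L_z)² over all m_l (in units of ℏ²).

The 4d subshell has l = 2.
|L| = ℏ√(2·3) = √6 ℏ ≈ 2.449ℏ.
For m_l = 1: cos θ = 1/√6, θ ≈ 65.91°.
Σ m_l² = 10, so Σ(L_z)² = 10 ℏ².

|L| = √6 ℏ ≈ 2.449ℏ; θ(m_l=1) ≈ 65.91°; Σ(L_z)² = 10 ℏ²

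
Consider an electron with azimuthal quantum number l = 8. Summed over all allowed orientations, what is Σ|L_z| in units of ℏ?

The allowed m_l values are -8, -7, -6, -5, -4, -3, -2, -1, 0, 1, 2, 3, 4, 5, 6, 7, 8.
Σ|m_l| = 2(1+2+…+8) = 72.

Σ|L_z| = 72 ℏ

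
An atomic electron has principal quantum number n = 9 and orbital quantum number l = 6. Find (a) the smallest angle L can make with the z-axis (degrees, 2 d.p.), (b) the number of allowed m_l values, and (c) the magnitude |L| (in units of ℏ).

θ_min ≈ 22.21°; 13 values; |L| = √42 ℏ ≈ 6.481ℏ

cos θ_min = 6/√42, so θ_min ≈ 22.21°.
There are 2l+1 = 13 values of m_l.
|L| = ℏ√(6·7) = √42 ℏ ≈ 6.481ℏ.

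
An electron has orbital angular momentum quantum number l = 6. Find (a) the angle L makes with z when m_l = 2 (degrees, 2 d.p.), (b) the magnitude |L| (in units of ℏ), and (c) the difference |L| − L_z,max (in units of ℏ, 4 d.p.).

θ(m_l=2) ≈ 72.02°; |L| = √42 ℏ ≈ 6.481ℏ; |L|−L_z,max ≈ 0.4807ℏ

For m_l = 2: cos θ = 2/√42, θ ≈ 72.02°.
|L| = ℏ√(6·7) = √42 ℏ ≈ 6.481ℏ.
|L| − L_z,max = (√42 − 6)ℏ ≈ 0.4807ℏ.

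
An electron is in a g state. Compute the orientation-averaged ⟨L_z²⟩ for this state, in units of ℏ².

For a g orbital, l = 4.
m_l runs from −4 to 4, i.e. {-4, -3, -2, -1, 0, 1, 2, 3, 4}.
Average of L_z² over 9 states: 60/9 ℏ² = 6.667 ℏ².

⟨L_z²⟩ = 6.667 ℏ²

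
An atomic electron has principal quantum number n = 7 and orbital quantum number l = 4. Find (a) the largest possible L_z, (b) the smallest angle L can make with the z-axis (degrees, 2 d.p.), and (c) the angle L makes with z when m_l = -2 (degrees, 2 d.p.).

L_z,max = 4ℏ; θ_min ≈ 26.57°; θ(m_l=-2) ≈ 116.57°

L_z,max = lℏ = 4ℏ.
cos θ_min = 4/√20, so θ_min ≈ 26.57°.
For m_l = -2: cos θ = -2/√20, θ ≈ 116.57°.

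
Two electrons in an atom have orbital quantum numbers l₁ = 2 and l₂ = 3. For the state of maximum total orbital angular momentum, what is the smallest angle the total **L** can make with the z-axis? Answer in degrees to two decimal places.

Angular momentum addition gives L = |l₁ − l₂|, …, l₁ + l₂.
L ∈ {1, 2, 3, 4, 5}.
The maximum is L = 5, with |L_tot| = ℏ√(5·6) = √30 ℏ.
The minimum angle with z is arccos(5/√30) ≈ 24.09°.

θ_min ≈ 24.09°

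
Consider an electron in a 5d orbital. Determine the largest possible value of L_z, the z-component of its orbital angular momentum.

The 5d subshell has l = 2.
L_z = m_l ℏ with m_l ∈ {−2, …, 2}; the maximum is m_l = 2.

L_z,max = 2ℏ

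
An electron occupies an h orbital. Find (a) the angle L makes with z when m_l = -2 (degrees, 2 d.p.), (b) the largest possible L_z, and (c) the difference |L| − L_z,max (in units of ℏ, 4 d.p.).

An h state has l = 5.
For m_l = -2: cos θ = -2/√30, θ ≈ 111.42°.
L_z,max = lℏ = 5ℏ.
|L| − L_z,max = (√30 − 5)ℏ ≈ 0.4772ℏ.

θ(m_l=-2) ≈ 111.42°; L_z,max = 5ℏ; |L|−L_z,max ≈ 0.4772ℏ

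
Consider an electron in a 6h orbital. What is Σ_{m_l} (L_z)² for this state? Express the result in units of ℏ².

Σ(L_z)² = 110 ℏ²

6h means n = 6, l = 5.
m_l runs from −5 to 5, i.e. {-5, -4, -3, -2, -1, 0, 1, 2, 3, 4, 5}.
Σ m_l² = 2·(1 + 4 + 9 + 16 + 25) = 110.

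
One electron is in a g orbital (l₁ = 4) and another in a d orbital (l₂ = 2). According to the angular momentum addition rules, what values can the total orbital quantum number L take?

Angular momentum addition gives L = |l₁ − l₂|, …, l₁ + l₂.
L ∈ {2, 3, 4, 5, 6}.

L = 2, 3, 4, 5, 6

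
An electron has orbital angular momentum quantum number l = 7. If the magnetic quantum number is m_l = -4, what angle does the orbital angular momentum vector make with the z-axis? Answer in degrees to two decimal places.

θ ≈ 122.31°

|L|² = l(l+1)ℏ² = 56ℏ², so |L| = 2√14 ℏ.
L_z = m_l ℏ = −4ℏ.
cos θ = L_z/|L| = -4/√56, so θ ≈ 122.31°.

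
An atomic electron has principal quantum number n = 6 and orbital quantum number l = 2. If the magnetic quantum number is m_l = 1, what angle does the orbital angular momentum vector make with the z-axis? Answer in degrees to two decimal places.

θ ≈ 65.91°

|L| = ℏ√(l(l+1)) = √6 ℏ.
L_z = m_l ℏ = 1ℏ.
cos θ = L_z/|L| = 1/√6, so θ ≈ 65.91°.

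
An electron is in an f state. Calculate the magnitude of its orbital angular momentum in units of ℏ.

F corresponds to l = 3.
|L| = ℏ√(l(l+1)) = ℏ√(3·4) = 2√3 ℏ

|L| = 2√3 ℏ ≈ 3.464ℏ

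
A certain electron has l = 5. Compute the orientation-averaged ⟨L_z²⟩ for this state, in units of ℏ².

The allowed m_l values are -5, -4, -3, -2, -1, 0, 1, 2, 3, 4, 5.
⟨L_z²⟩ = ℏ²·l(l+1)/3 = 10ℏ².

⟨L_z²⟩ = 10 ℏ²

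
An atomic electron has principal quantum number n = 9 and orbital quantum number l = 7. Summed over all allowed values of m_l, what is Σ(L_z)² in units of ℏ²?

Σ(L_z)² = 280 ℏ²

m_l ∈ {-7, -6, -5, -4, -3, -2, -1, 0, 1, 2, 3, 4, 5, 6, 7}.
Σ m_l² = 2·(1 + 4 + 9 + 16 + 25 + 36 + 49) = 280.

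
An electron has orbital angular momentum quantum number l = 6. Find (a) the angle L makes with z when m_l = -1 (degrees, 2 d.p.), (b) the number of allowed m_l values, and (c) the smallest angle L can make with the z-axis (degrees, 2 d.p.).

For m_l = -1: cos θ = -1/√42, θ ≈ 98.88°.
There are 2l+1 = 13 values of m_l.
cos θ_min = 6/√42, so θ_min ≈ 22.21°.

θ(m_l=-1) ≈ 98.88°; 13 values; θ_min ≈ 22.21°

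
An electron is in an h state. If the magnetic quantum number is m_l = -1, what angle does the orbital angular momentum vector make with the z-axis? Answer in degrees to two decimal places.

The letter h corresponds to l = 5.
|L| = ℏ√(l(l+1)) = √30 ℏ.
L_z = m_l ℏ = −1ℏ.
cos θ = L_z/|L| = -1/√30, so θ ≈ 100.52°.

θ ≈ 100.52°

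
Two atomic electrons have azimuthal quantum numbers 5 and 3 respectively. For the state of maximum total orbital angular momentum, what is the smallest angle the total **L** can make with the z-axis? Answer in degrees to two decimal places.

By the triangle rule, |l₁ − l₂| ≤ L ≤ l₁ + l₂.
Allowed values: L = 2, 3, 4, 5, 6, 7, 8.
The maximum is L = 8, with |L_tot| = ℏ√(8·9) = 6√2 ℏ.
The minimum angle with z is arccos(8/√72) ≈ 19.47°.

θ_min ≈ 19.47°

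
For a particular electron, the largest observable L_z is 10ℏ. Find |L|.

|L| = √110 ℏ ≈ 10.488ℏ

Since max m_l = l, l = 10.
Then |L| = ℏ√(10·11) = √110 ℏ.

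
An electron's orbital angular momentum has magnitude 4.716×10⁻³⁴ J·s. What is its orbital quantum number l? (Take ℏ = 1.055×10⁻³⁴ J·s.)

l = 4

|L|/ℏ = (4.716×10⁻³⁴)/(1.055×10⁻³⁴) ≈ 4.470.
l(l+1) ≈ 4.470² ≈ 19.98, so l = 4.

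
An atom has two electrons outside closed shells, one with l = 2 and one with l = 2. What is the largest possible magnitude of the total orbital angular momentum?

Angular momentum addition gives L = |l₁ − l₂|, …, l₁ + l₂.
Allowed values: L = 0, 1, 2, 3, 4.
The largest magnitude corresponds to L = 4: |L_tot| = ℏ√(4·5) = 2√5 ℏ.

|L_tot|_max = 2√5 ℏ ≈ 4.472ℏ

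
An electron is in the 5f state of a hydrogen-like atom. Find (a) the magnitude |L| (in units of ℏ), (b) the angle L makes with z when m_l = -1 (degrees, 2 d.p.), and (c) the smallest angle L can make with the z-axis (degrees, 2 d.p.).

For 5f, l = 3.
|L| = ℏ√(3·4) = 2√3 ℏ ≈ 3.464ℏ.
For m_l = -1: cos θ = -1/√12, θ ≈ 106.78°.
cos θ_min = 3/√12, so θ_min ≈ 30.00°.

|L| = 2√3 ℏ ≈ 3.464ℏ; θ(m_l=-1) ≈ 106.78°; θ_min ≈ 30.00°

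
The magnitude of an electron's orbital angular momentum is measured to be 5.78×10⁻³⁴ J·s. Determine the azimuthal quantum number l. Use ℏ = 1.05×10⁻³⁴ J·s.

l = 5

In units of ℏ, |L| ≈ 5.505.
Set l(l+1) = 30.30; the integer solution is l = 5.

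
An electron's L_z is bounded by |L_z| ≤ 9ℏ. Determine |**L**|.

L_z,max = lℏ, so l = 9.
|L| = √(l(l+1)) ℏ = 3√10 ℏ.

|L| = 3√10 ℏ ≈ 9.487ℏ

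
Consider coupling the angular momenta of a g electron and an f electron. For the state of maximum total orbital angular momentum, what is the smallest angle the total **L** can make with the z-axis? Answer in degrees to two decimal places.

The total orbital quantum number L ranges from |l₁ − l₂| to l₁ + l₂ in integer steps.
Allowed values: L = 1, 2, 3, 4, 5, 6, 7.
The maximum is L = 7, with |L_tot| = ℏ√(7·8) = 2√14 ℏ.
The minimum angle with z is arccos(7/√56) ≈ 20.70°.

θ_min ≈ 20.70°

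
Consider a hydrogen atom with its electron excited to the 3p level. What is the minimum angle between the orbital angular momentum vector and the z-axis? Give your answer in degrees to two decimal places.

The 3p level has l = 1.
|L| = ℏ√(l(l+1)) = √2 ℏ.
The smallest angle corresponds to the largest L_z, i.e. m_l = l = 1, giving L_z = 1ℏ.
cos θ_min = 1/√2, so θ_min ≈ 45.00°.

θ_min ≈ 45.00°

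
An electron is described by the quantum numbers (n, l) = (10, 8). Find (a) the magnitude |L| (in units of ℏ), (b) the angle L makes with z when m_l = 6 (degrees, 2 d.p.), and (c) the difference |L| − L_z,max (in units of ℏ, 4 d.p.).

|L| = ℏ√(8·9) = 6√2 ℏ ≈ 8.485ℏ.
For m_l = 6: cos θ = 6/√72, θ ≈ 45.00°.
|L| − L_z,max = (6√2 − 8)ℏ ≈ 0.4853ℏ.

|L| = 6√2 ℏ ≈ 8.485ℏ; θ(m_l=6) ≈ 45.00°; |L|−L_z,max ≈ 0.4853ℏ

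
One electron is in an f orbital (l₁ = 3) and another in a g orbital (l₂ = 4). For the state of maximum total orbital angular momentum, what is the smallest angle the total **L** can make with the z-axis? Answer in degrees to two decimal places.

Angular momentum addition gives L = |l₁ − l₂|, …, l₁ + l₂.
L ∈ {1, 2, 3, 4, 5, 6, 7}.
The maximum is L = 7, with |L_tot| = ℏ√(7·8) = 2√14 ℏ.
The minimum angle with z is arccos(7/√56) ≈ 20.70°.

θ_min ≈ 20.70°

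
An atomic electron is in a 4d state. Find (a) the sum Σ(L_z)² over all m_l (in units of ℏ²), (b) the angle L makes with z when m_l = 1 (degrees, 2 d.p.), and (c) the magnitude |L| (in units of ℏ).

Σ(L_z)² = 10 ℏ²; θ(m_l=1) ≈ 65.91°; |L| = √6 ℏ ≈ 2.449ℏ

4d means n = 4, l = 2.
Σ m_l² = 10, so Σ(L_z)² = 10 ℏ².
For m_l = 1: cos θ = 1/√6, θ ≈ 65.91°.
|L| = ℏ√(2·3) = √6 ℏ ≈ 2.449ℏ.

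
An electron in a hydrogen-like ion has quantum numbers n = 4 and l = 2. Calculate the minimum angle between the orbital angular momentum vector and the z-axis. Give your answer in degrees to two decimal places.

θ_min ≈ 35.26°

|L| = √(l(l+1)) ℏ = √6 ℏ.
The smallest angle corresponds to the largest L_z, i.e. m_l = l = 2, giving L_z = 2ℏ.
cos θ_min = 2/√6, so θ_min ≈ 35.26°.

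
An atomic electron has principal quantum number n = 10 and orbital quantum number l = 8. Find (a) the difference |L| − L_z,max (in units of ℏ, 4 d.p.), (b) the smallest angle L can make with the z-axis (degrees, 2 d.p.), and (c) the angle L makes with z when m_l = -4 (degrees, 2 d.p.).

|L| − L_z,max = (6√2 − 8)ℏ ≈ 0.4853ℏ.
cos θ_min = 8/√72, so θ_min ≈ 19.47°.
For m_l = -4: cos θ = -4/√72, θ ≈ 118.13°.

|L|−L_z,max ≈ 0.4853ℏ; θ_min ≈ 19.47°; θ(m_l=-4) ≈ 118.13°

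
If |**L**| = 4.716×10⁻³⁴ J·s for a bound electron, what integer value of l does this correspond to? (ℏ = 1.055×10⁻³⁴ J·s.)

l = 4

Dividing by ℏ: |L|/ℏ ≈ 4.470.
l(l+1) ≈ 4.470² ≈ 19.98, so l = 4.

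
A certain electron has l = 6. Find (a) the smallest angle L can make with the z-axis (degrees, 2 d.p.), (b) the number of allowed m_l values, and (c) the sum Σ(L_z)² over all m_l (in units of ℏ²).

θ_min ≈ 22.21°; 13 values; Σ(L_z)² = 182 ℏ²

cos θ_min = 6/√42, so θ_min ≈ 22.21°.
There are 2l+1 = 13 values of m_l.
Σ m_l² = 182, so Σ(L_z)² = 182 ℏ².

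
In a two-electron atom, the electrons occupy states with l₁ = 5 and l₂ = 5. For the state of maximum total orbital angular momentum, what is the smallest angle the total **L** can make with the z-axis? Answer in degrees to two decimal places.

The total orbital quantum number L ranges from |l₁ − l₂| to l₁ + l₂ in integer steps.
So L can be 0, 1, 2, 3, 4, 5, 6, 7, 8, 9, 10.
The maximum is L = 10, with |L_tot| = ℏ√(10·11) = √110 ℏ.
The minimum angle with z is arccos(10/√110) ≈ 17.55°.

θ_min ≈ 17.55°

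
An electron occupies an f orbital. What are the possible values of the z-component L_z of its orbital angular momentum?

L_z ∈ {−3ℏ, −2ℏ, −ℏ, 0, ℏ, 2ℏ, 3ℏ}

An f state has l = 3.
L_z = m_l ℏ with m_l ranging from −l to +l in integer steps.
For l = 3: m_l ∈ {-3, -2, -1, 0, 1, 2, 3}.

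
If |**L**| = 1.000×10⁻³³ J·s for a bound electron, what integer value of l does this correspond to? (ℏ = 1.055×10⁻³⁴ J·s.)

l = 9

Dividing by ℏ: |L|/ℏ ≈ 9.479.
l(l+1) ≈ 9.479² ≈ 89.85, so l = 9.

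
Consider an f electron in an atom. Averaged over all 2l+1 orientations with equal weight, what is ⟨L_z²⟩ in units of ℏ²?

F corresponds to l = 3.
The allowed m_l values are -3, -2, -1, 0, 1, 2, 3.
⟨L_z²⟩ = ℏ²·l(l+1)/3 = 4ℏ².

⟨L_z²⟩ = 4 ℏ²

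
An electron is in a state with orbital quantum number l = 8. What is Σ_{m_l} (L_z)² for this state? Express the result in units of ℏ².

Σ(L_z)² = 408 ℏ²

The allowed m_l values are -8, -7, -6, -5, -4, -3, -2, -1, 0, 1, 2, 3, 4, 5, 6, 7, 8.
Σ m_l² = l(l+1)(2l+1)/3 = 8·9·17/3 = 408.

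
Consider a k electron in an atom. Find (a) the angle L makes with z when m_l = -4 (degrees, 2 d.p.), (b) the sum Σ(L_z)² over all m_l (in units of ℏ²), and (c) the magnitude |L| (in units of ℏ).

θ(m_l=-4) ≈ 122.31°; Σ(L_z)² = 280 ℏ²; |L| = 2√14 ℏ ≈ 7.483ℏ

For a k orbital, l = 7.
For m_l = -4: cos θ = -4/√56, θ ≈ 122.31°.
Σ m_l² = 280, so Σ(L_z)² = 280 ℏ².
|L| = ℏ√(7·8) = 2√14 ℏ ≈ 7.483ℏ.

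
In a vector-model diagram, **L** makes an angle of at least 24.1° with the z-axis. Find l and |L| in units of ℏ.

l = 5, |L| = √30 ℏ ≈ 5.477ℏ

At minimum angle, m_l = l, so cos θ = l/√(l(l+1)); cos²θ = l/(l+1) = 0.8333.
Thus l = 0.8333/(1 − 0.8333) ≈ 5.
Then |L| = ℏ√(5·6) = √30 ℏ.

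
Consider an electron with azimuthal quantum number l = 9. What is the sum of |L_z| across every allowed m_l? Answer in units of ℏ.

Σ|L_z| = 90 ℏ

m_l ∈ {-9, -8, -7, -6, -5, -4, -3, -2, -1, 0, 1, 2, 3, 4, 5, 6, 7, 8, 9}.
Σ|m_l| = 2·9(9+1)/2 = 90.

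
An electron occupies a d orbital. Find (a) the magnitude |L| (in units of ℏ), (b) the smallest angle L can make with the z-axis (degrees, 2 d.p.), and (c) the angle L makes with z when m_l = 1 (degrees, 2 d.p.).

|L| = √6 ℏ ≈ 2.449ℏ; θ_min ≈ 35.26°; θ(m_l=1) ≈ 65.91°

For a d orbital, l = 2.
|L| = ℏ√(2·3) = √6 ℏ ≈ 2.449ℏ.
cos θ_min = 2/√6, so θ_min ≈ 35.26°.
For m_l = 1: cos θ = 1/√6, θ ≈ 65.91°.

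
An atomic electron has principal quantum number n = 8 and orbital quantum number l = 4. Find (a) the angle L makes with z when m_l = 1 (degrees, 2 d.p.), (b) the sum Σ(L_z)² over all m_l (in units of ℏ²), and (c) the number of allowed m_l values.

θ(m_l=1) ≈ 77.08°; Σ(L_z)² = 60 ℏ²; 9 values

For m_l = 1: cos θ = 1/√20, θ ≈ 77.08°.
Σ m_l² = 60, so Σ(L_z)² = 60 ℏ².
There are 2l+1 = 9 values of m_l.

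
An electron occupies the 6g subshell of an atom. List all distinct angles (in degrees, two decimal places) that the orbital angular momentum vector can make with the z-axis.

θ ∈ {26.57°, 47.87°, 63.43°, 77.08°, 90.00°, 102.92°, 116.57°, 132.13°, 153.43°}

The 6g subshell has l = 4.
|L|² = l(l+1)ℏ² = 20ℏ², so |L| = 2√5 ℏ.
cos θ = m_l/√20 for each m_l ∈ {-4, -3, -2, -1, 0, 1, 2, 3, 4}.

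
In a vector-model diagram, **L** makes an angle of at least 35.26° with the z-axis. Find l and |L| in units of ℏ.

l = 2, |L| = √6 ℏ ≈ 2.449ℏ

cos²θ_min = l/(l+1) = 0.6667.
l = cos²θ/sin²θ ≈ 2.
Then |L| = ℏ√(2·3) = √6 ℏ.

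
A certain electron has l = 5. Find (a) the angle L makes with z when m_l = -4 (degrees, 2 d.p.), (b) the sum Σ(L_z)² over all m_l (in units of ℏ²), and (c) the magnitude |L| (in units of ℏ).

For m_l = -4: cos θ = -4/√30, θ ≈ 136.91°.
Σ m_l² = 110, so Σ(L_z)² = 110 ℏ².
|L| = ℏ√(5·6) = √30 ℏ ≈ 5.477ℏ.

θ(m_l=-4) ≈ 136.91°; Σ(L_z)² = 110 ℏ²; |L| = √30 ℏ ≈ 5.477ℏ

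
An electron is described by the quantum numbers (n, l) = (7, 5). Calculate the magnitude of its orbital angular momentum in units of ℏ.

|L| = ℏ√(l(l+1)) = ℏ√(5·6) = √30 ℏ

|L| = √30 ℏ ≈ 5.477ℏ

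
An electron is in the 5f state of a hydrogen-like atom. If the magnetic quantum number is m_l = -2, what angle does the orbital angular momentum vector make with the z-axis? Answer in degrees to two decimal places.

θ ≈ 125.26°

5f means n = 5, l = 3.
|L| = ℏ√(l(l+1)) = 2√3 ℏ.
L_z = m_l ℏ = −2ℏ.
cos θ = L_z/|L| = -2/√12, so θ ≈ 125.26°.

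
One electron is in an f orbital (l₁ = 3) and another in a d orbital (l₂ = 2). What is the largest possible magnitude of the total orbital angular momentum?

|L_tot|_max = √30 ℏ ≈ 5.477ℏ

Angular momentum addition gives L = |l₁ − l₂|, …, l₁ + l₂.
So L can be 1, 2, 3, 4, 5.
The largest magnitude corresponds to L = 5: |L_tot| = ℏ√(5·6) = √30 ℏ.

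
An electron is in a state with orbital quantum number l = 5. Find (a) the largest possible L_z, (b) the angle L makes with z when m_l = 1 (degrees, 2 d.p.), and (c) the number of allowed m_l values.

L_z,max = lℏ = 5ℏ.
For m_l = 1: cos θ = 1/√30, θ ≈ 79.48°.
There are 2l+1 = 11 values of m_l.

L_z,max = 5ℏ; θ(m_l=1) ≈ 79.48°; 11 values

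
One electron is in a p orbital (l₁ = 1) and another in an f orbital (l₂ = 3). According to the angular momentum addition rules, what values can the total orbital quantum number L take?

L = 2, 3, 4

L runs from |1 − 3| = 2 to 1 + 3 = 4.
L ∈ {2, 3, 4}.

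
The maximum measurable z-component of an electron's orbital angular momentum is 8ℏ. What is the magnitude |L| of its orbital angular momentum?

|L| = 6√2 ℏ ≈ 8.485ℏ

Since max m_l = l, l = 8.
Then |L| = ℏ√(8·9) = 6√2 ℏ.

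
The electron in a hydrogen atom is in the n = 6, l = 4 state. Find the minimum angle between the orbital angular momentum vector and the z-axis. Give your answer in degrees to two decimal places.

θ_min ≈ 26.57°

|L|² = l(l+1)ℏ² = 20ℏ², so |L| = 2√5 ℏ.
The smallest angle corresponds to the largest L_z, i.e. m_l = l = 4, giving L_z = 4ℏ.
cos θ_min = 4/√20, so θ_min ≈ 26.57°.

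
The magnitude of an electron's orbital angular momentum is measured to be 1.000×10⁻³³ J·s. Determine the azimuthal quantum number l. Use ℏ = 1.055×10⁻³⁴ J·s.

l = 9

|L|/ℏ = (1.000×10⁻³³)/(1.055×10⁻³⁴) ≈ 9.479.
(|L|/ℏ)² = l(l+1) ≈ 89.85 ⇒ l = 9.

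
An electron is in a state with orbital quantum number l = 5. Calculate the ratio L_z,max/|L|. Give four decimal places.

|L| = √30 ℏ ≈ 5.4772ℏ, while L_z,max = lℏ = 5ℏ.
L_z,max/|L| = 5/√30 = 0.9129.

L_z,max/|L| = 0.9129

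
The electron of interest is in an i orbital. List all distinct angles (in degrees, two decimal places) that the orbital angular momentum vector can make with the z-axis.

I corresponds to l = 6.
|L| = ℏ√(l(l+1)) = √42 ℏ.
cos θ = m_l/√42 for each m_l ∈ {-6, -5, -4, -3, -2, -1, 0, 1, 2, 3, 4, 5, 6}.

θ ∈ {22.21°, 39.51°, 51.89°, 62.42°, 72.02°, 81.12°, 90.00°, 98.88°, 107.98°, 117.58°, 128.11°, 140.49°, 157.79°}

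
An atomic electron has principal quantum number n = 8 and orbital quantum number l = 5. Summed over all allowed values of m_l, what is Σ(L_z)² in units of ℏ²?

The allowed m_l values are -5, -4, -3, -2, -1, 0, 1, 2, 3, 4, 5.
Σ m_l² = l(l+1)(2l+1)/3 = 5·6·11/3 = 110.

Σ(L_z)² = 110 ℏ²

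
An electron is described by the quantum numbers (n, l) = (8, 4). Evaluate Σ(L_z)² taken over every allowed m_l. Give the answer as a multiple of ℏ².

Σ(L_z)² = 60 ℏ²

The allowed m_l values are -4, -3, -2, -1, 0, 1, 2, 3, 4.
Summing m² from −4 to 4: Σ m_l² = 60.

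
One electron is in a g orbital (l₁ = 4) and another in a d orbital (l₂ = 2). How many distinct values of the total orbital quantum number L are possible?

5

By the triangle rule, |l₁ − l₂| ≤ L ≤ l₁ + l₂.
L ∈ {2, 3, 4, 5, 6}.
That is 5 values.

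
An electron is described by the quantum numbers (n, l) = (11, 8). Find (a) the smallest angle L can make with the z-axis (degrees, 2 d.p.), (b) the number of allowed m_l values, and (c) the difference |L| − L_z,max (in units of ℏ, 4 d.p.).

θ_min ≈ 19.47°; 17 values; |L|−L_z,max ≈ 0.4853ℏ

cos θ_min = 8/√72, so θ_min ≈ 19.47°.
There are 2l+1 = 17 values of m_l.
|L| − L_z,max = (6√2 − 8)ℏ ≈ 0.4853ℏ.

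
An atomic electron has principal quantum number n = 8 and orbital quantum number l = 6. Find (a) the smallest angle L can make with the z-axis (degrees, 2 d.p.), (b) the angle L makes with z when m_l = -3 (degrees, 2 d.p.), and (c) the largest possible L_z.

cos θ_min = 6/√42, so θ_min ≈ 22.21°.
For m_l = -3: cos θ = -3/√42, θ ≈ 117.58°.
L_z,max = lℏ = 6ℏ.

θ_min ≈ 22.21°; θ(m_l=-3) ≈ 117.58°; L_z,max = 6ℏ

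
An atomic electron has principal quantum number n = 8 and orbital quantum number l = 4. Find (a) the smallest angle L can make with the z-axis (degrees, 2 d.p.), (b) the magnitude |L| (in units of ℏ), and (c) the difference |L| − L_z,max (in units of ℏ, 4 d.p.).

cos θ_min = 4/√20, so θ_min ≈ 26.57°.
|L| = ℏ√(4·5) = 2√5 ℏ ≈ 4.472ℏ.
|L| − L_z,max = (2√5 − 4)ℏ ≈ 0.4721ℏ.

θ_min ≈ 26.57°; |L| = 2√5 ℏ ≈ 4.472ℏ; |L|−L_z,max ≈ 0.4721ℏ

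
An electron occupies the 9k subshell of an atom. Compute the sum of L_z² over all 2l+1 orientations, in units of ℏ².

For 9k, l = 7.
m_l ∈ {-7, -6, -5, -4, -3, -2, -1, 0, 1, 2, 3, 4, 5, 6, 7}.
Σ m_l² = l(l+1)(2l+1)/3 = 7·8·15/3 = 280.

Σ(L_z)² = 280 ℏ²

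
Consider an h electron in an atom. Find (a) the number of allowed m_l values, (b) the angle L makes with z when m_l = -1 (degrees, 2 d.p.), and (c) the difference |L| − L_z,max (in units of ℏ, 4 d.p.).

The letter h corresponds to l = 5.
There are 2l+1 = 11 values of m_l.
For m_l = -1: cos θ = -1/√30, θ ≈ 100.52°.
|L| − L_z,max = (√30 − 5)ℏ ≈ 0.4772ℏ.

11 values; θ(m_l=-1) ≈ 100.52°; |L|−L_z,max ≈ 0.4772ℏ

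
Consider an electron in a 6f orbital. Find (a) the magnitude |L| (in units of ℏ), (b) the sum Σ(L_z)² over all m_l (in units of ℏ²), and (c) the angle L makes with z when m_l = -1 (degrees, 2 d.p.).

|L| = 2√3 ℏ ≈ 3.464ℏ; Σ(L_z)² = 28 ℏ²; θ(m_l=-1) ≈ 106.78°

For 6f, l = 3.
|L| = ℏ√(3·4) = 2√3 ℏ ≈ 3.464ℏ.
Σ m_l² = 28, so Σ(L_z)² = 28 ℏ².
For m_l = -1: cos θ = -1/√12, θ ≈ 106.78°.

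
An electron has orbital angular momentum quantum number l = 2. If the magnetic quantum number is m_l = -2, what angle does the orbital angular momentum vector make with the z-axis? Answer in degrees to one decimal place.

θ ≈ 144.7°

|L|² = l(l+1)ℏ² = 6ℏ², so |L| = √6 ℏ.
L_z = m_l ℏ = −2ℏ.
cos θ = L_z/|L| = -2/√6, so θ ≈ 144.7°.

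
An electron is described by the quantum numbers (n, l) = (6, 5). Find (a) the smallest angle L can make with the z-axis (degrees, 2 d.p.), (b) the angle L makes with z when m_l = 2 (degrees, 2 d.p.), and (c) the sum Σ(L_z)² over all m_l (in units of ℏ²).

θ_min ≈ 24.09°; θ(m_l=2) ≈ 68.58°; Σ(L_z)² = 110 ℏ²

cos θ_min = 5/√30, so θ_min ≈ 24.09°.
For m_l = 2: cos θ = 2/√30, θ ≈ 68.58°.
Σ m_l² = 110, so Σ(L_z)² = 110 ℏ².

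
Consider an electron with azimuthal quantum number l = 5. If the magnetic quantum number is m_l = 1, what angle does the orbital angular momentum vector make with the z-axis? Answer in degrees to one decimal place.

θ ≈ 79.5°

|L|² = l(l+1)ℏ² = 30ℏ², so |L| = √30 ℏ.
L_z = m_l ℏ = 1ℏ.
cos θ = L_z/|L| = 1/√30, so θ ≈ 79.5°.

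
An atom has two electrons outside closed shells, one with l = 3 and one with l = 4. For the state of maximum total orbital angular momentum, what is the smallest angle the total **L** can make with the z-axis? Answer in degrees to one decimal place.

L runs from |3 − 4| = 1 to 3 + 4 = 7.
So L can be 1, 2, 3, 4, 5, 6, 7.
The maximum is L = 7, with |L_tot| = ℏ√(7·8) = 2√14 ℏ.
The minimum angle with z is arccos(7/√56) ≈ 20.7°.

θ_min ≈ 20.7°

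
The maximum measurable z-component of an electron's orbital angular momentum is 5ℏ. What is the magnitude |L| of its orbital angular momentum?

|L| = √30 ℏ ≈ 5.477ℏ

Since max m_l = l, l = 5.
Then |L| = ℏ√(5·6) = √30 ℏ.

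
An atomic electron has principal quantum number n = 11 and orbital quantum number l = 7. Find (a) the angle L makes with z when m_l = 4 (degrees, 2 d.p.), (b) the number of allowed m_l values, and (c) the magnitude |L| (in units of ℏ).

For m_l = 4: cos θ = 4/√56, θ ≈ 57.69°.
There are 2l+1 = 15 values of m_l.
|L| = ℏ√(7·8) = 2√14 ℏ ≈ 7.483ℏ.

θ(m_l=4) ≈ 57.69°; 15 values; |L| = 2√14 ℏ ≈ 7.483ℏ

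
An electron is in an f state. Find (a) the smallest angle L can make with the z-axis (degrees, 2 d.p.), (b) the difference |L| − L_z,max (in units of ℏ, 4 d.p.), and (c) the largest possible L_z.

θ_min ≈ 30.00°; |L|−L_z,max ≈ 0.4641ℏ; L_z,max = 3ℏ

The letter f corresponds to l = 3.
cos θ_min = 3/√12, so θ_min ≈ 30.00°.
|L| − L_z,max = (2√3 − 3)ℏ ≈ 0.4641ℏ.
L_z,max = lℏ = 3ℏ.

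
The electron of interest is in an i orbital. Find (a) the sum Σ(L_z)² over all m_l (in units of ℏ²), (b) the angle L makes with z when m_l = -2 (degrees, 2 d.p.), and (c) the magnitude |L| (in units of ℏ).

Σ(L_z)² = 182 ℏ²; θ(m_l=-2) ≈ 107.98°; |L| = √42 ℏ ≈ 6.481ℏ

The letter i corresponds to l = 6.
Σ m_l² = 182, so Σ(L_z)² = 182 ℏ².
For m_l = -2: cos θ = -2/√42, θ ≈ 107.98°.
|L| = ℏ√(6·7) = √42 ℏ ≈ 6.481ℏ.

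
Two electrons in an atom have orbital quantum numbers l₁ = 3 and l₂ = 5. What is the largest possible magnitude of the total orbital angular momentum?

L runs from |3 − 5| = 2 to 3 + 5 = 8.
L ∈ {2, 3, 4, 5, 6, 7, 8}.
The largest magnitude corresponds to L = 8: |L_tot| = ℏ√(8·9) = 6√2 ℏ.

|L_tot|_max = 6√2 ℏ ≈ 8.485ℏ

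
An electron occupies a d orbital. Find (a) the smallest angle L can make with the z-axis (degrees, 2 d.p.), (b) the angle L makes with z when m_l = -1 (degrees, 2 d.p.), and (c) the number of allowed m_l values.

θ_min ≈ 35.26°; θ(m_l=-1) ≈ 114.09°; 5 values

A d state has l = 2.
cos θ_min = 2/√6, so θ_min ≈ 35.26°.
For m_l = -1: cos θ = -1/√6, θ ≈ 114.09°.
There are 2l+1 = 5 values of m_l.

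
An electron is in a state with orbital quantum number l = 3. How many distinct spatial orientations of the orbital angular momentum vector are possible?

The number of m_l values is 2l + 1 = 2·3 + 1 = 7.

7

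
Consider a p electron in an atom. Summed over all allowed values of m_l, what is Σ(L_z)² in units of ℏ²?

A p state has l = 1.
The allowed m_l values are -1, 0, 1.
Σ m_l² = 2·(1) = 2.

Σ(L_z)² = 2 ℏ²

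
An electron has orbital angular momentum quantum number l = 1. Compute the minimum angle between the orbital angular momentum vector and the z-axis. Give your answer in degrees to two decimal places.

|L|² = l(l+1)ℏ² = 2ℏ², so |L| = √2 ℏ.
The smallest angle corresponds to the largest L_z, i.e. m_l = l = 1, giving L_z = 1ℏ.
cos θ_min = 1/√2, so θ_min ≈ 45.00°.

θ_min ≈ 45.00°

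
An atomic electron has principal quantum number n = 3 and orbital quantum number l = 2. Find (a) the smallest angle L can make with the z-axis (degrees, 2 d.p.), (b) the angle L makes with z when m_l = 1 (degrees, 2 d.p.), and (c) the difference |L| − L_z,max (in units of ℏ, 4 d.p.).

cos θ_min = 2/√6, so θ_min ≈ 35.26°.
For m_l = 1: cos θ = 1/√6, θ ≈ 65.91°.
|L| − L_z,max = (√6 − 2)ℏ ≈ 0.4495ℏ.

θ_min ≈ 35.26°; θ(m_l=1) ≈ 65.91°; |L|−L_z,max ≈ 0.4495ℏ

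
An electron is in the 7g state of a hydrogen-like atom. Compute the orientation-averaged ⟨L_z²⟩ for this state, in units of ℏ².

For 7g, l = 4.
m_l runs from −4 to 4, i.e. {-4, -3, -2, -1, 0, 1, 2, 3, 4}.
⟨L_z²⟩ = ℏ²·l(l+1)/3 = 6.667ℏ².

⟨L_z²⟩ = 6.667 ℏ²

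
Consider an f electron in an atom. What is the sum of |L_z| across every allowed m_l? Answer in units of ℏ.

Σ|L_z| = 12 ℏ

For an f orbital, l = 3.
m_l runs from −3 to 3, i.e. {-3, -2, -1, 0, 1, 2, 3}.
Σ|m_l| = 2·3(3+1)/2 = 12.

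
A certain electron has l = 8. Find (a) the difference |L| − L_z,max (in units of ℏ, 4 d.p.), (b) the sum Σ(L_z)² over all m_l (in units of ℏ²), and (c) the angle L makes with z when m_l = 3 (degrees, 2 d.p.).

|L| − L_z,max = (6√2 − 8)ℏ ≈ 0.4853ℏ.
Σ m_l² = 408, so Σ(L_z)² = 408 ℏ².
For m_l = 3: cos θ = 3/√72, θ ≈ 69.30°.

|L|−L_z,max ≈ 0.4853ℏ; Σ(L_z)² = 408 ℏ²; θ(m_l=3) ≈ 69.30°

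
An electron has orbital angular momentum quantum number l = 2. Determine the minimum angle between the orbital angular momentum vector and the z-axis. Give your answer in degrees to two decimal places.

|L| = √(l(l+1)) ℏ = √6 ℏ.
The smallest angle corresponds to the largest L_z, i.e. m_l = l = 2, giving L_z = 2ℏ.
cos θ_min = 2/√6, so θ_min ≈ 35.26°.

θ_min ≈ 35.26°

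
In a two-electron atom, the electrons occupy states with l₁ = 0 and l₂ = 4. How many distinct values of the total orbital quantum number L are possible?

By the triangle rule, |l₁ − l₂| ≤ L ≤ l₁ + l₂.
So L can be 4.
That is 1 value.

1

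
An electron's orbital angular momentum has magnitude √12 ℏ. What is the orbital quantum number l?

(|L|/ℏ)² = l(l+1) = 12.
l² + l − 12 = 0 ⇒ l = 3.

l = 3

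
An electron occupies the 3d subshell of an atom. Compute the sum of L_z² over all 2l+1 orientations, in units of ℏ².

For 3d, l = 2.
The allowed m_l values are -2, -1, 0, 1, 2.
Σ m_l² = 2·(1 + 4) = 10.

Σ(L_z)² = 10 ℏ²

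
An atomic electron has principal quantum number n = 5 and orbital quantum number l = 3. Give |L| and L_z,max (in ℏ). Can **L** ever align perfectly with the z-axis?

|L| = 2√3 ℏ ≈ 3.4641ℏ, while L_z,max = lℏ = 3ℏ.
Since |L| > L_z,max, the vector can never point exactly along z; the closest it comes is θ_min = arccos(3/√12) ≈ 30.0°.

No: L_z,max = 3ℏ < |L| = 2√3 ℏ ≈ 3.464ℏ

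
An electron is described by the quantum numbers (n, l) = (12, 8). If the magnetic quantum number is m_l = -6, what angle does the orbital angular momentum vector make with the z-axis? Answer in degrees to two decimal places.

θ ≈ 135.00°

|L| = ℏ√(l(l+1)) = 6√2 ℏ.
L_z = m_l ℏ = −6ℏ.
cos θ = L_z/|L| = -6/√72, so θ ≈ 135.00°.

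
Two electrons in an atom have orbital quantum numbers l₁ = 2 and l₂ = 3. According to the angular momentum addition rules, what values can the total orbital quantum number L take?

Angular momentum addition gives L = |l₁ − l₂|, …, l₁ + l₂.
Allowed values: L = 1, 2, 3, 4, 5.

L = 1, 2, 3, 4, 5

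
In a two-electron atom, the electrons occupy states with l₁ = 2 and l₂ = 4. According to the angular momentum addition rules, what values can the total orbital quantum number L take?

L = 2, 3, 4, 5, 6

The total orbital quantum number L ranges from |l₁ − l₂| to l₁ + l₂ in integer steps.
L ∈ {2, 3, 4, 5, 6}.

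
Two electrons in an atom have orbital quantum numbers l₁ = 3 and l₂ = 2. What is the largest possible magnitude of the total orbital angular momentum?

The total orbital quantum number L ranges from |l₁ − l₂| to l₁ + l₂ in integer steps.
So L can be 1, 2, 3, 4, 5.
The largest magnitude corresponds to L = 5: |L_tot| = ℏ√(5·6) = √30 ℏ.

|L_tot|_max = √30 ℏ ≈ 5.477ℏ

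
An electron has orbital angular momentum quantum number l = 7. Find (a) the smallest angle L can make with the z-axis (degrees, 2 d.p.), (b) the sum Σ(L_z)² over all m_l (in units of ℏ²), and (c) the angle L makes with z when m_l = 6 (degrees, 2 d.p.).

cos θ_min = 7/√56, so θ_min ≈ 20.70°.
Σ m_l² = 280, so Σ(L_z)² = 280 ℏ².
For m_l = 6: cos θ = 6/√56, θ ≈ 36.70°.

θ_min ≈ 20.70°; Σ(L_z)² = 280 ℏ²; θ(m_l=6) ≈ 36.70°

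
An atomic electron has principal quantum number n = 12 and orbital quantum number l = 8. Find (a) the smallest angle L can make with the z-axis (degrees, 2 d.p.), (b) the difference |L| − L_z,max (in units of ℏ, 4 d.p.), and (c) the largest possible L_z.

cos θ_min = 8/√72, so θ_min ≈ 19.47°.
|L| − L_z,max = (6√2 − 8)ℏ ≈ 0.4853ℏ.
L_z,max = lℏ = 8ℏ.

θ_min ≈ 19.47°; |L|−L_z,max ≈ 0.4853ℏ; L_z,max = 8ℏ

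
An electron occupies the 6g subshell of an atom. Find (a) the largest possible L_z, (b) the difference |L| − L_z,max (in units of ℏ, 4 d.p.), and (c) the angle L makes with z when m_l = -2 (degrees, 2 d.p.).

For 6g, l = 4.
L_z,max = lℏ = 4ℏ.
|L| − L_z,max = (2√5 − 4)ℏ ≈ 0.4721ℏ.
For m_l = -2: cos θ = -2/√20, θ ≈ 116.57°.

L_z,max = 4ℏ; |L|−L_z,max ≈ 0.4721ℏ; θ(m_l=-2) ≈ 116.57°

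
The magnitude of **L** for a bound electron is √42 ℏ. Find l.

l = 6

|L| = ℏ√(l(l+1)), so l(l+1) = 42.
Solving: l = 6.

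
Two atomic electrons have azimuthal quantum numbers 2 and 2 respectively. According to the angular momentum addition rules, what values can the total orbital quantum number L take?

L runs from |2 − 2| = 0 to 2 + 2 = 4.
Allowed values: L = 0, 1, 2, 3, 4.

L = 0, 1, 2, 3, 4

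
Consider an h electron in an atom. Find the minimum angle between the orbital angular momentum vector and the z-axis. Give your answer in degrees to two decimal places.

θ_min ≈ 24.09°

The letter h corresponds to l = 5.
|L| = ℏ√(l(l+1)) = √30 ℏ.
The smallest angle corresponds to the largest L_z, i.e. m_l = l = 5, giving L_z = 5ℏ.
cos θ_min = 5/√30, so θ_min ≈ 24.09°.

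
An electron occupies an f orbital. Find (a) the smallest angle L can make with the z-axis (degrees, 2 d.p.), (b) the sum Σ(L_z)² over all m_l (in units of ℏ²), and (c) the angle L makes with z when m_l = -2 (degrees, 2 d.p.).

For an f orbital, l = 3.
cos θ_min = 3/√12, so θ_min ≈ 30.00°.
Σ m_l² = 28, so Σ(L_z)² = 28 ℏ².
For m_l = -2: cos θ = -2/√12, θ ≈ 125.26°.

θ_min ≈ 30.00°; Σ(L_z)² = 28 ℏ²; θ(m_l=-2) ≈ 125.26°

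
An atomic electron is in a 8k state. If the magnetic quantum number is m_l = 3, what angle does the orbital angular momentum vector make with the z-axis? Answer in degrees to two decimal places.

For 8k, l = 7.
|L| = ℏ√(l(l+1)) = 2√14 ℏ.
L_z = m_l ℏ = 3ℏ.
cos θ = L_z/|L| = 3/√56, so θ ≈ 66.37°.

θ ≈ 66.37°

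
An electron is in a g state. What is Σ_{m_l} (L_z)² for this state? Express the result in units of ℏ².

Σ(L_z)² = 60 ℏ²

A g state has l = 4.
m_l runs from −4 to 4, i.e. {-4, -3, -2, -1, 0, 1, 2, 3, 4}.
Summing m² from −4 to 4: Σ m_l² = 60.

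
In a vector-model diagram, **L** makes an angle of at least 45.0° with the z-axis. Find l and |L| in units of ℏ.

At minimum angle, m_l = l, so cos θ = l/√(l(l+1)); cos²θ = l/(l+1) = 0.5000.
Solving: l = 1.
Then |L| = ℏ√(1·2) = √2 ℏ.

l = 1, |L| = √2 ℏ ≈ 1.414ℏ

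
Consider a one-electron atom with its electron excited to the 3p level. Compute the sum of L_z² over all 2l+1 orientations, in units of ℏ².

The 3p level has l = 1.
m_l ∈ {-1, 0, 1}.
Summing m² from −1 to 1: Σ m_l² = 2.

Σ(L_z)² = 2 ℏ²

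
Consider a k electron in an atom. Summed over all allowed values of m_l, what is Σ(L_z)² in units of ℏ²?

For a k orbital, l = 7.
m_l runs from −7 to 7, i.e. {-7, -6, -5, -4, -3, -2, -1, 0, 1, 2, 3, 4, 5, 6, 7}.
Σ m_l² = 2·(1 + 4 + 9 + 16 + 25 + 36 + 49) = 280.

Σ(L_z)² = 280 ℏ²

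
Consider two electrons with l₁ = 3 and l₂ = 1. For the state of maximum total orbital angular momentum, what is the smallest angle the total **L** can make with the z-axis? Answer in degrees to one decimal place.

By the triangle rule, |l₁ − l₂| ≤ L ≤ l₁ + l₂.
So L can be 2, 3, 4.
The maximum is L = 4, with |L_tot| = ℏ√(4·5) = 2√5 ℏ.
The minimum angle with z is arccos(4/√20) ≈ 26.6°.

θ_min ≈ 26.6°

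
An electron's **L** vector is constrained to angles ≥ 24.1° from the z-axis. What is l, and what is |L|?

cos²θ_min = l/(l+1) = 0.8333.
l = cos²θ/sin²θ ≈ 5.
Then |L| = ℏ√(5·6) = √30 ℏ.

l = 5, |L| = √30 ℏ ≈ 5.477ℏ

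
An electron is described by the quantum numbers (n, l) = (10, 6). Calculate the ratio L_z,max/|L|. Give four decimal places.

L_z,max/|L| = 0.9258

|L| = √42 ℏ ≈ 6.4807ℏ, while L_z,max = lℏ = 6ℏ.
L_z,max/|L| = 6/√42 = 0.9258.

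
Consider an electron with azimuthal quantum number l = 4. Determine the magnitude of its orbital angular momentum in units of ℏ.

|L| = ℏ√(l(l+1)) = ℏ√(4·5) = 2√5 ℏ

|L| = 2√5 ℏ ≈ 4.472ℏ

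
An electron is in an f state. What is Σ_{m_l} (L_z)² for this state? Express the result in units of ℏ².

Σ(L_z)² = 28 ℏ²

An f state has l = 3.
The allowed m_l values are -3, -2, -1, 0, 1, 2, 3.
Σ m_l² = l(l+1)(2l+1)/3 = 3·4·7/3 = 28.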